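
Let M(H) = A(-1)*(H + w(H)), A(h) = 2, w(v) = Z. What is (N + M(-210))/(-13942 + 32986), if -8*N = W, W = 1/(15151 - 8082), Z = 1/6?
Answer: -71198971/3230928864 ≈ -0.022037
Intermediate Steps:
Z = 1/6 (Z = 1*(1/6) = 1/6 ≈ 0.16667)
w(v) = 1/6
W = 1/7069 ≈ 0.00014146
M(H) = 1/3 + 2*H (M(H) = 2*(H + 1/6) = 2*(1/6 + H) = 1/3 + 2*H)
N = -1/56552 (N = -1/8*1/7069 = -1/56552 ≈ -1.7683e-5)
(N + M(-210))/(-13942 + 32986) = (-1/56552 + (1/3 + 2*(-210)))/(-13942 + 32986) = (-1/56552 + (1/3 - 420))/19044 = (-1/56552 - 1259/3)*(1/19044) = -71198971/169656*1/19044 = -71198971/3230928864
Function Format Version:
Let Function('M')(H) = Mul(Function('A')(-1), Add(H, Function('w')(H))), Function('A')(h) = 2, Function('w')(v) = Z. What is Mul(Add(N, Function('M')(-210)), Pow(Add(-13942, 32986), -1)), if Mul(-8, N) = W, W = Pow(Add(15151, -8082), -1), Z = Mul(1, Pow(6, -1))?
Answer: Rational(-71198971, 3230928864) ≈ -0.022037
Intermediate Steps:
Z = Rational(1, 6) (Z = Mul(1, Rational(1, 6)) = Rational(1, 6) ≈ 0.16667)
Function('w')(v) = Rational(1, 6)
W = Rational(1, 7069) (W = Pow(7069, -1) = Rational(1, 7069) ≈ 0.00014146)
Function('M')(H) = Add(Rational(1, 3), Mul(2, H)) (Function('M')(H) = Mul(2, Add(H, Rational(1, 6))) = Mul(2, Add(Rational(1, 6), H)) = Add(Rational(1, 3), Mul(2, H)))
N = Rational(-1, 56552) (N = Mul(Rational(-1, 8), Rational(1, 7069)) = Rational(-1, 56552) ≈ -1.7683e-5)
Mul(Add(N, Function('M')(-210)), Pow(Add(-13942, 32986), -1)) = Mul(Add(Rational(-1, 56552), Add(Rational(1, 3), Mul(2, -210))), Pow(Add(-13942, 32986), -1)) = Mul(Add(Rational(-1, 56552), Add(Rational(1, 3), -420)), Pow(19044, -1)) = Mul(Add(Rational(-1, 56552), Rational(-1259, 3)), Rational(1, 19044)) = Mul(Rational(-71198971, 169656), Rational(1, 19044)) = Rational(-71198971, 3230928864)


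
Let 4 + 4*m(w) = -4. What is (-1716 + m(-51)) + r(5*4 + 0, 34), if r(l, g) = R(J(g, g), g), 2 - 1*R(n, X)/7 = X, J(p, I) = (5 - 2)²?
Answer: -1942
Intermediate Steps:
J(p, I) = 9 (J(p, I) = 3² = 9)
m(w) = -2 (m(w) = -1 + (¼)*(-4) = -1 - 1 = -2)
R(n, X) = 14 - 7*X
r(l, g) = 14 - 7*g
(-1716 + m(-51)) + r(5*4 + 0, 34) = (-1716 - 2) + (14 - 7*34) = -1718 + (14 - 238) = -1718 - 224 = -1942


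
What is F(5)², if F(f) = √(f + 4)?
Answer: 9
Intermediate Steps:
F(f) = √(4 + f)
F(5)² = (√(4 + 5))² = (√9)² = 3² = 9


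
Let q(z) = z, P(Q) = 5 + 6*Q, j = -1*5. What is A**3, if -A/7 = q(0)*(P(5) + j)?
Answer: 0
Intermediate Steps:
j = -5
A = 0 (A = -0*((5 + 6*5) - 5) = -0*((5 + 30) - 5) = -0*(35 - 5) = -0*30 = -7*0 = 0)
A**3 = 0**3 = 0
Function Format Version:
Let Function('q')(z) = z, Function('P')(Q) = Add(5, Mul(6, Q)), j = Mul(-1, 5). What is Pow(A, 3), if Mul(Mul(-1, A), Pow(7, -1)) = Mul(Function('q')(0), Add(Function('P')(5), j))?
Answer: 0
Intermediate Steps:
j = -5
A = 0 (A = Mul(-7, Mul(0, Add(Add(5, Mul(6, 5)), -5))) = Mul(-7, Mul(0, Add(Add(5, 30), -5))) = Mul(-7, Mul(0, Add(35, -5))) = Mul(-7, Mul(0, 30)) = Mul(-7, 0) = 0)
Pow(A, 3) = Pow(0, 3) = 0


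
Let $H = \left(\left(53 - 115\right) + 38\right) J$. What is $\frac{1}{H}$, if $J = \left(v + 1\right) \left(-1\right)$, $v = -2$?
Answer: $- \frac{1}{24} \approx -0.041667$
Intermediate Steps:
$J = 1$ ($J = \left(-2 + 1\right) \left(-1\right) = \left(-1\right) \left(-1\right) = 1$)
$H = -24$ ($H = \left(\left(53 - 115\right) + 38\right) 1 = \left(-62 + 38\right) 1 = \left(-24\right) 1 = -24$)
$\frac{1}{H} = \frac{1}{-24} = - \frac{1}{24}$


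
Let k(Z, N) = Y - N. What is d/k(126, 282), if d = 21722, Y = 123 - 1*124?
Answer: -21722/283 ≈ -76.756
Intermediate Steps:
Y = -1 (Y = 123 - 124 = -1)
k(Z, N) = -1 - N
d/k(126, 282) = 21722/(-1 - 1*282) = 21722/(-1 - 282) = 21722/(-283) = 21722*(-1/283) = -21722/283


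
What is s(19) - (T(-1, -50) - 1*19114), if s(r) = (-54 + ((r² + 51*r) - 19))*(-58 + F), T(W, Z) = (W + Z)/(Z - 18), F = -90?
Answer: -667691/4 ≈ -1.6692e+5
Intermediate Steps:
T(W, Z) = (W + Z)/(-18 + Z)
s(r) = 10804 - 7548*r - 148*r² (s(r) = (-54 + ((r² + 51*r) - 19))*(-58 - 90) = (-54 + (-19 + r² + 51*r))*(-148) = (-73 + r² + 51*r)*(-148) = 10804 - 7548*r - 148*r²)
s(19) - (T(-1, -50) - 1*19114) = (10804 - 7548*19 - 148*19²) - ((-1 - 50)/(-18 - 50) - 1*19114) = (10804 - 143412 - 148*361) - (-51/(-68) - 19114) = (10804 - 143412 - 53428) - (-1/68*(-51) - 19114) = -186036 - (¾ - 19114) = -186036 - 1*(-76453/4) = -186036 + 76453/4 = -667691/4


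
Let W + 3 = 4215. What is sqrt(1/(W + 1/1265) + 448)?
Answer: sqrt(12718508460553893)/5328181 ≈ 21.166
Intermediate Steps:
W = 4212 (W = -3 + 4215 = 4212)
sqrt(1/(W + 1/1265) + 448) = sqrt(1/(4212 + 1/1265) + 448) = sqrt(1/(5328181/1265) + 448) = sqrt(1265/5328181 + 448) = sqrt(2387026353/5328181) = sqrt(12718508460553893)/5328181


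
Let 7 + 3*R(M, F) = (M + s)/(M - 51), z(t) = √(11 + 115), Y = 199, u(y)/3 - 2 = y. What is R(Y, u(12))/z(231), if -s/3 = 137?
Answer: -52*√14/777 ≈ -0.25041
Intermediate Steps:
s = -411 (s = -3*137 = -411)
u(y) = 6 + 3*y
z(t) = 3*√14 (z(t) = √126 = 3*√14)
R(M, F) = -7/3 + (-411 + M)/(3*(-51 + M)) (R(M, F) = -7/3 + ((M - 411)/(M - 51))/3 = -7/3 + ((-411 + M)/(-51 + M))/3 = -7/3 + (-411 + M)/(3*(-51 + M)))
R(Y, u(12))/z(231) = (2*(-9 - 1*199)/(-51 + 199))/((3*√14)) = (2*(-9 - 199)/148)*(√14/42) = (2*(1/148)*(-208))*(√14/42) = -52*√14/777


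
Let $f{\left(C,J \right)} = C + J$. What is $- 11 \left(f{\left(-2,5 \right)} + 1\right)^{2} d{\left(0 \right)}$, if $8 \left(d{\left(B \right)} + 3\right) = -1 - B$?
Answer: $550$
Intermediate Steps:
$d{\left(B \right)} = - \frac{25}{8} - \frac{B}{8}$ ($d{\left(B \right)} = -3 + \frac{-1 - B}{8} = -3 - \left(\frac{1}{8} + \frac{B}{8}\right) = - \frac{25}{8} - \frac{B}{8}$)
$- 11 \left(f{\left(-2,5 \right)} + 1\right)^{2} d{\left(0 \right)} = - 11 \left(\left(-2 + 5\right) + 1\right)^{2} \left(- \frac{25}{8} - 0\right) = - 11 \left(3 + 1\right)^{2} \left(- \frac{25}{8} + 0\right) = - 11 \cdot 4^{2} \left(- \frac{25}{8}\right) = \left(-11\right) 16 \left(- \frac{25}{8}\right) = \left(-176\right) \left(- \frac{25}{8}\right) = 550$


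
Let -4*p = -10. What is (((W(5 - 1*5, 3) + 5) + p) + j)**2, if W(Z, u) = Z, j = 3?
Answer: 441/4 ≈ 110.25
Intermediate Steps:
p = 5/2 (p = -1/4*(-10) = 5/2 ≈ 2.5000)
(((W(5 - 1*5, 3) + 5) + p) + j)**2 = ((((5 - 1*5) + 5) + 5/2) + 3)**2 = ((((5 - 5) + 5) + 5/2) + 3)**2 = (((0 + 5) + 5/2) + 3)**2 = ((5 + 5/2) + 3)**2 = (15/2 + 3)**2 = (21/2)**2 = 441/4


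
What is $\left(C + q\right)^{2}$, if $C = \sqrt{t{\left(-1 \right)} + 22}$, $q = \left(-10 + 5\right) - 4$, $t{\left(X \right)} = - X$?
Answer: $\left(9 - \sqrt{23}\right)^{2} \approx 17.675$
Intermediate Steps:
$q = -9$ ($q = -5 - 4 = -9$)
$C = \sqrt{23}$ ($C = \sqrt{\left(-1\right) \left(-1\right) + 22} = \sqrt{1 + 22} = \sqrt{23} \approx 4.7958$)
$\left(C + q\right)^{2} = \left(\sqrt{23} - 9\right)^{2} = \left(-9 + \sqrt{23}\right)^{2}$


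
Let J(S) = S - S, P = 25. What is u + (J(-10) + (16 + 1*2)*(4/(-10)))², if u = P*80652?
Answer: 50408796/25 ≈ 2.0164e+6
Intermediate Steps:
J(S) = 0
u = 2016300 (u = 25*80652 = 2016300)
u + (J(-10) + (16 + 1*2)*(4/(-10)))² = 2016300 + (0 + (16 + 1*2)*(4/(-10)))² = 2016300 + (0 + (16 + 2)*(4*(-⅒)))² = 2016300 + (0 + 18*(-⅖))² = 2016300 + (0 - 36/5)² = 2016300 + (-36/5)² = 2016300 + 1296/25 = 50408796/25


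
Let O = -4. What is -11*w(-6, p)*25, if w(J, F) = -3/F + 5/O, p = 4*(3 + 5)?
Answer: 11825/32 ≈ 369.53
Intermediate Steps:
p = 32 (p = 4*8 = 32)
w(J, F) = -5/4 - 3/F (w(J, F) = -3/F + 5/(-4) = -3/F + 5*(-¼) = -3/F - 5/4 = -5/4 - 3/F)
-11*w(-6, p)*25 = -11*(-5/4 - 3/32)*25 = -11*(-43/32)*25 = (473/32)*25 = 11825/32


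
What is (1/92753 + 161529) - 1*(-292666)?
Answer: 42127948836/92753 ≈ 4.5420e+5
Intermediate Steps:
(1/92753 + 161529) - 1*(-292666) = (1/92753 + 161529) + 292666 = 14982299338/92753 + 292666 = 42127948836/92753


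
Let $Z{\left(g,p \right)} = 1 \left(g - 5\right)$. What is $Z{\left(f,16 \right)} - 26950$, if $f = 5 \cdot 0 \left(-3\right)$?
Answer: $-26955$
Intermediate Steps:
$f = 0$ ($f = 0 \left(-3\right) = 0$)
$Z{\left(g,p \right)} = -5 + g$ ($Z{\left(g,p \right)} = 1 \left(-5 + g\right) = -5 + g$)
$Z{\left(f,16 \right)} - 26950 = \left(-5 + 0\right) - 26950 = -5 - 26950 = -26955$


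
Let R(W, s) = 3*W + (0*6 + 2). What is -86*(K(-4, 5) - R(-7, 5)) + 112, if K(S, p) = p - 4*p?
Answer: -232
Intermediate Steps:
K(S, p) = -3*p
R(W, s) = 2 + 3*W (R(W, s) = 3*W + (0 + 2) = 3*W + 2 = 2 + 3*W)
-86*(K(-4, 5) - R(-7, 5)) + 112 = -86*(-3*5 - (2 + 3*(-7))) + 112 = -86*(-15 - (2 - 21)) + 112 = -86*(-15 - 1*(-19)) + 112 = -86*(-15 + 19) + 112 = -86*4 + 112 = -344 + 112 = -232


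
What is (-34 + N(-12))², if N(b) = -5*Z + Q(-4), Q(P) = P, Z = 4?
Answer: 3364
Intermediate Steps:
N(b) = -24 (N(b) = -5*4 - 4 = -20 - 4 = -24)
(-34 + N(-12))² = (-34 - 24)² = (-58)² = 3364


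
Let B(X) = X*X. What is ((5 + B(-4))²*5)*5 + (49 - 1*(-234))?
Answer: 11308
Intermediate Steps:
B(X) = X²
((5 + B(-4))²*5)*5 + (49 - 1*(-234)) = ((5 + (-4)²)²*5)*5 + (49 - 1*(-234)) = ((5 + 16)²*5)*5 + (49 + 234) = (21²*5)*5 + 283 = (441*5)*5 + 283 = 2205*5 + 283 = 11025 + 283 = 11308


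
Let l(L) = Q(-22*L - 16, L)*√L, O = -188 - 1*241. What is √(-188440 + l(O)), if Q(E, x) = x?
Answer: √(-188440 - 429*I*√429) ≈ 10.232 - 434.22*I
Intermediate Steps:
O = -429 (O = -188 - 241 = -429)
l(L) = L^(3/2) (l(L) = L*√L = L^(3/2))
√(-188440 + l(O)) = √(-188440 + (-429)^(3/2)) = √(-188440 - 429*I*√429)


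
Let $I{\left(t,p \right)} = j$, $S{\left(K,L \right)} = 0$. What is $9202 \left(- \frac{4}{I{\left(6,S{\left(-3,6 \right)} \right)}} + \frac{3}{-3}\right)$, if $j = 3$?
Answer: $- \frac{64414}{3} \approx -21471.0$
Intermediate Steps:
$I{\left(t,p \right)} = 3$
$9202 \left(- \frac{4}{I{\left(6,S{\left(-3,6 \right)} \right)}} + \frac{3}{-3}\right) = 9202 \left(- \frac{4}{3} + \frac{3}{-3}\right) = 9202 \left(\left(-4\right) \frac{1}{3} + 3 \left(- \frac{1}{3}\right)\right) = 9202 \left(- \frac{4}{3} - 1\right) = 9202 \left(- \frac{7}{3}\right) = - \frac{64414}{3}$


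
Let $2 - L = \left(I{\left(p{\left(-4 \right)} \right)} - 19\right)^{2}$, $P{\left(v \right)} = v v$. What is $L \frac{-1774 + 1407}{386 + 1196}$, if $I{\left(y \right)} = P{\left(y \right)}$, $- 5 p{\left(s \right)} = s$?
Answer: $\frac{76861177}{988750} \approx 77.736$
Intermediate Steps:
$P{\left(v \right)} = v^{2}$
$p{\left(s \right)} = - \frac{s}{5}$
$I{\left(y \right)} = y^{2}$
$L = - \frac{209431}{625}$ ($L = 2 - \left(\left(\left(- \frac{1}{5}\right) \left(-4\right)\right)^{2} - 19\right)^{2} = 2 - \left(\left(\frac{4}{5}\right)^{2} - 19\right)^{2} = 2 - \left(\frac{16}{25} - 19\right)^{2} = 2 - \left(- \frac{459}{25}\right)^{2} = 2 - \frac{210681}{625} = - \frac{209431}{625} \approx -335.09$)
$L \frac{-1774 + 1407}{386 + 1196} = - \frac{209431 \frac{-1774 + 1407}{386 + 1196}}{625} = - \frac{209431 \left(- \frac{367}{1582}\right)}{625} = - \frac{209431 \left(\left(-367\right) \frac{1}{1582}\right)}{625} = \left(- \frac{209431}{625}\right) \left(- \frac{367}{1582}\right) = \frac{76861177}{988750}$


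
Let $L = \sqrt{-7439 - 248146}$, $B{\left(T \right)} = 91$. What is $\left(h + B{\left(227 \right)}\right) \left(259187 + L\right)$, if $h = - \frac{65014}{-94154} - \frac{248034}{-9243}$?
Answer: $\frac{4455790460574080}{145044237} + \frac{17191411840 i \sqrt{255585}}{145044237} \approx 3.072 \cdot 10^{7} + 59921.0 i$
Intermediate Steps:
$L = i \sqrt{255585}$ ($L = \sqrt{-255585} = i \sqrt{255585} \approx 505.55 i$)
$h = \frac{3992386273}{145044237}$ ($h = \left(-65014\right) \left(- \frac{1}{94154}\right) - - \frac{82678}{3081} = \frac{32507}{47077} + \frac{82678}{3081} = \frac{3992386273}{145044237} \approx 27.525$)
$\left(h + B{\left(227 \right)}\right) \left(259187 + L\right) = \left(\frac{3992386273}{145044237} + 91\right) \left(259187 + i \sqrt{255585}\right) = \frac{17191411840 \left(259187 + i \sqrt{255585}\right)}{145044237} = \frac{4455790460574080}{145044237} + \frac{17191411840 i \sqrt{255585}}{145044237}$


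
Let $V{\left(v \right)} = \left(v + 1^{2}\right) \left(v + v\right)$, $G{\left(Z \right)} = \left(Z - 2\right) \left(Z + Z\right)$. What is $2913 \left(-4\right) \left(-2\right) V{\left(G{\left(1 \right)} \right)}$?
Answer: $93216$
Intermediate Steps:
$G{\left(Z \right)} = 2 Z \left(-2 + Z\right)$ ($G{\left(Z \right)} = \left(-2 + Z\right) 2 Z = 2 Z \left(-2 + Z\right)$)
$V{\left(v \right)} = 2 v \left(1 + v\right)$ ($V{\left(v \right)} = \left(v + 1\right) 2 v = \left(1 + v\right) 2 v = 2 v \left(1 + v\right)$)
$2913 \left(-4\right) \left(-2\right) V{\left(G{\left(1 \right)} \right)} = 2913 \left(-4\right) \left(-2\right) 2 \cdot 2 \cdot 1 \left(-2 + 1\right) \left(1 + 2 \cdot 1 \left(-2 + 1\right)\right) = 2913 \cdot 8 \cdot 2 \cdot 2 \cdot 1 \left(-1\right) \left(1 + 2 \cdot 1 \left(-1\right)\right) = 2913 \cdot 8 \cdot 2 \left(-2\right) \left(1 - 2\right) = 2913 \cdot 8 \cdot 2 \left(-2\right) \left(-1\right) = 2913 \cdot 8 \cdot 4 = 2913 \cdot 32 = 93216$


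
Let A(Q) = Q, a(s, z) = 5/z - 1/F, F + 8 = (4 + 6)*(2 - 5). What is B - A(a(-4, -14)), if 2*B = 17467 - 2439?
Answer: 999406/133 ≈ 7514.3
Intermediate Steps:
F = -38 (F = -8 + (4 + 6)*(2 - 5) = -8 + 10*(-3) = -8 - 30 = -38)
a(s, z) = 1/38 + 5/z (a(s, z) = 5/z - 1/(-38) = 5/z - 1*(-1/38) = 5/z + 1/38 = 1/38 + 5/z)
B = 7514 (B = (17467 - 2439)/2 = (½)*15028 = 7514)
B - A(a(-4, -14)) = 7514 - (190 - 14)/(38*(-14)) = 7514 - (-1)*176/(38*14) = 7514 - 1*(-44/133) = 7514 + 44/133 = 999406/133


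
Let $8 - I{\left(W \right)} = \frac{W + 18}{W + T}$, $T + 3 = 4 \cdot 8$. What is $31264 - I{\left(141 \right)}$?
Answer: $\frac{5313679}{170} \approx 31257.0$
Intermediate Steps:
$T = 29$ ($T = -3 + 4 \cdot 8 = -3 + 32 = 29$)
$I{\left(W \right)} = 8 - \frac{18 + W}{29 + W}$ ($I{\left(W \right)} = 8 - \frac{W + 18}{W + 29} = 8 - \frac{18 + W}{29 + W}$)
$31264 - I{\left(141 \right)} = 31264 - \frac{214 + 7 \cdot 141}{29 + 141} = 31264 - \frac{214 + 987}{170} = 31264 - \frac{1}{170} \cdot 1201 = 31264 - \frac{1201}{170} = \frac{5313679}{170}$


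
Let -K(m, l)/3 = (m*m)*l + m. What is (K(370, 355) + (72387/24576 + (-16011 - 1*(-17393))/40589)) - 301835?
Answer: -48579472835958835/332505088 ≈ -1.4610e+8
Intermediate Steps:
K(m, l) = -3*m - 3*l*m² (K(m, l) = -3*((m*m)*l + m) = -3*(m²*l + m) = -3*(l*m² + m) = -3*(m + l*m²) = -3*m - 3*l*m²)
(K(370, 355) + (72387/24576 + (-16011 - 1*(-17393))/40589)) - 301835 = (-3*370*(1 + 355*370) + (72387/24576 + (-16011 - 1*(-17393))/40589)) - 301835 = (-3*370*(1 + 131350) + (72387*(1/24576) + (-16011 + 17393)*(1/40589))) - 301835 = (-3*370*131351 + (24129/8192 + 1382*(1/40589))) - 301835 = (-145799610 + (24129/8192 + 1382/40589)) - 301835 = (-145799610 + 990693325/332505088) - 301835 = -48479111162722355/332505088 - 301835 = -48579472835958835/332505088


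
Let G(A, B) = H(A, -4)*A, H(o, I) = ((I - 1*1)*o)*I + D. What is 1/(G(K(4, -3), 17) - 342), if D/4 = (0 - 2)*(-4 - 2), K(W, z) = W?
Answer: 1/170 ≈ 0.0058824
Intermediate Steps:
D = 48 (D = 4*((0 - 2)*(-4 - 2)) = 4*(-2*(-6)) = 4*12 = 48)
H(o, I) = 48 + I*o*(-1 + I) (H(o, I) = ((I - 1*1)*o)*I + 48 = ((I - 1)*o)*I + 48 = ((-1 + I)*o)*I + 48 = (o*(-1 + I))*I + 48 = I*o*(-1 + I) + 48 = 48 + I*o*(-1 + I))
G(A, B) = A*(48 + 20*A) (G(A, B) = (48 + A*(-4)² - 1*(-4)*A)*A = (48 + A*16 + 4*A)*A = (48 + 16*A + 4*A)*A = (48 + 20*A)*A = A*(48 + 20*A))
1/(G(K(4, -3), 17) - 342) = 1/(4*4*(12 + 5*4) - 342) = 1/(4*4*(12 + 20) - 342) = 1/(4*4*32 - 342) = 1/(512 - 342) = 1/170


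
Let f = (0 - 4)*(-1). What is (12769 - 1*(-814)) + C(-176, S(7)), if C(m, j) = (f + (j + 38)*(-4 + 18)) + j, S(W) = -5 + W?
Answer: 14149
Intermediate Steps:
f = 4 (f = -4*(-1) = 4)
C(m, j) = 536 + 15*j (C(m, j) = (4 + (j + 38)*(-4 + 18)) + j = (4 + (38 + j)*14) + j = (4 + (532 + 14*j)) + j = (536 + 14*j) + j = 536 + 15*j)
(12769 - 1*(-814)) + C(-176, S(7)) = (12769 - 1*(-814)) + (536 + 15*(-5 + 7)) = (12769 + 814) + (536 + 15*2) = 13583 + (536 + 30) = 13583 + 566 = 14149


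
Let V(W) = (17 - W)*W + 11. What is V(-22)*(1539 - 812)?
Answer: -615769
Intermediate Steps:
V(W) = 11 + W*(17 - W) (V(W) = W*(17 - W) + 11 = 11 + W*(17 - W))
V(-22)*(1539 - 812) = (11 - 1*(-22)² + 17*(-22))*(1539 - 812) = (11 - 1*484 - 374)*727 = (11 - 484 - 374)*727 = -847*727 = -615769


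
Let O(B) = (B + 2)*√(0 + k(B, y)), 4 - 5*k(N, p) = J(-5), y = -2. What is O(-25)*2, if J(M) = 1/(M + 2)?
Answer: -46*√195/15 ≈ -42.824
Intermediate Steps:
J(M) = 1/(2 + M)
k(N, p) = 13/15 (k(N, p) = ⅘ - 1/(5*(2 - 5)) = ⅘ - ⅕/(-3) = ⅘ - ⅕*(-⅓) = ⅘ + 1/15 = 13/15)
O(B) = √195*(2 + B)/15 (O(B) = (B + 2)*√(0 + 13/15) = (2 + B)*√(13/15) = (2 + B)*(√195/15) = √195*(2 + B)/15)
O(-25)*2 = (√195*(2 - 25)/15)*2 = ((1/15)*√195*(-23))*2 = -23*√195/15*2 = -46*√195/15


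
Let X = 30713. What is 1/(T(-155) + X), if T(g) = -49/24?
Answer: 24/737063 ≈ 3.2562e-5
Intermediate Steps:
T(g) = -49/24 (T(g) = -49*1/24 = -49/24)
1/(T(-155) + X) = 1/(-49/24 + 30713) = 1/(737063/24) = 24/737063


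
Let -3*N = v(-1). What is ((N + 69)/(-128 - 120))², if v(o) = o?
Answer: 676/8649 ≈ 0.078159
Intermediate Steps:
N = ⅓ (N = -⅓*(-1) = ⅓ ≈ 0.33333)
((N + 69)/(-128 - 120))² = ((⅓ + 69)/(-128 - 120))² = ((208/3)/(-248))² = ((208/3)*(-1/248))² = (-26/93)² = 676/8649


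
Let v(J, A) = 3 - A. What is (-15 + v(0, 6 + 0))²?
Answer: 324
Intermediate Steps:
(-15 + v(0, 6 + 0))² = (-15 + (3 - (6 + 0)))² = (-15 + (3 - 1*6))² = (-15 + (3 - 6))² = (-15 - 3)² = (-18)² = 324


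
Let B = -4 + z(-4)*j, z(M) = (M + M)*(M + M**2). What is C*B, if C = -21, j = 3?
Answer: 6132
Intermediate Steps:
z(M) = 2*M*(M + M**2) (z(M) = (2*M)*(M + M**2) = 2*M*(M + M**2))
B = -292 (B = -4 + (2*(-4)**2*(1 - 4))*3 = -4 + (2*16*(-3))*3 = -4 - 96*3 = -4 - 288 = -292)
C*B = -21*(-292) = 6132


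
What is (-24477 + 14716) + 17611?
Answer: 7850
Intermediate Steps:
(-24477 + 14716) + 17611 = -9761 + 17611 = 7850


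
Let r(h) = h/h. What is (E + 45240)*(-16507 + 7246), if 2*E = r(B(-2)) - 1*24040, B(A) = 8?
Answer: -615310101/2 ≈ -3.0766e+8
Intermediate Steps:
r(h) = 1
E = -24039/2 (E = (1 - 1*24040)/2 = (1 - 24040)/2 = (½)*(-24039) = -24039/2 ≈ -12020.)
(E + 45240)*(-16507 + 7246) = (-24039/2 + 45240)*(-16507 + 7246) = (66441/2)*(-9261) = -615310101/2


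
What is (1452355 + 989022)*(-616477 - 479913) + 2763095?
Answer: -2676698565935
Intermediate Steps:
(1452355 + 989022)*(-616477 - 479913) + 2763095 = 2441377*(-1096390) + 2763095 = -2676701329030 + 2763095 = -2676698565935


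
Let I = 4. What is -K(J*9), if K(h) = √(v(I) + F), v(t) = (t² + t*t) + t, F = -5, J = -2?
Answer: -√31 ≈ -5.5678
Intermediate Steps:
v(t) = t + 2*t² (v(t) = (t² + t²) + t = 2*t² + t = t + 2*t²)
K(h) = √31 (K(h) = √(4*(1 + 2*4) - 5) = √(4*(1 + 8) - 5) = √(4*9 - 5) = √(36 - 5) = √31)
-K(J*9) = -√31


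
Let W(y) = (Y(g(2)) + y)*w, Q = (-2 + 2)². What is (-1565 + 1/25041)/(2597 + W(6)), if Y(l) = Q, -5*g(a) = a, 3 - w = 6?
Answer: -39189164/64580739 ≈ -0.60682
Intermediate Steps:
Q = 0 (Q = 0² = 0)
w = -3 (w = 3 - 1*6 = 3 - 6 = -3)
g(a) = -a/5
Y(l) = 0
W(y) = -3*y (W(y) = (0 + y)*(-3) = y*(-3) = -3*y)
(-1565 + 1/25041)/(2597 + W(6)) = (-1565 + 1/25041)/(2597 - 3*6) = (-1565 + 1/25041)/(2597 - 18) = -39189164/25041/2579 = -39189164/25041*1/2579 = -39189164/64580739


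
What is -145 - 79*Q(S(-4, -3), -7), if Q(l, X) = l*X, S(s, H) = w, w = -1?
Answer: -698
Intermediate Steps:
S(s, H) = -1
Q(l, X) = X*l
-145 - 79*Q(S(-4, -3), -7) = -145 - (-553)*(-1) = -145 - 79*7 = -145 - 553 = -698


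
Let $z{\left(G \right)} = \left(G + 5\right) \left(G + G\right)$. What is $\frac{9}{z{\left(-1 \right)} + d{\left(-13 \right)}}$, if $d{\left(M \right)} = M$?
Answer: $- \frac{3}{7} \approx -0.42857$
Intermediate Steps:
$z{\left(G \right)} = 2 G \left(5 + G\right)$ ($z{\left(G \right)} = \left(5 + G\right) 2 G = 2 G \left(5 + G\right)$)
$\frac{9}{z{\left(-1 \right)} + d{\left(-13 \right)}} = \frac{9}{2 \left(-1\right) \left(5 - 1\right) - 13} = \frac{9}{2 \left(-1\right) 4 - 13} = \frac{9}{-8 - 13} = \frac{9}{-21} = 9 \left(- \frac{1}{21}\right) = - \frac{3}{7}$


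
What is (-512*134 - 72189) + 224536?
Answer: 83739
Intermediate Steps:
(-512*134 - 72189) + 224536 = (-68608 - 72189) + 224536 = -140797 + 224536 = 83739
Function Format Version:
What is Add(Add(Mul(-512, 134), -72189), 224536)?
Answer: 83739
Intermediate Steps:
Add(Add(Mul(-512, 134), -72189), 224536) = Add(Add(-68608, -72189), 224536) = Add(-140797, 224536) = 83739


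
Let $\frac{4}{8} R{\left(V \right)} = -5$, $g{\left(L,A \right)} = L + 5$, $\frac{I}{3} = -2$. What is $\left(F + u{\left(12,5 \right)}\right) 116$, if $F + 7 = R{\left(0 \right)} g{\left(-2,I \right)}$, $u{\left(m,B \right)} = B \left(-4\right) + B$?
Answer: $-6032$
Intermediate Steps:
$I = -6$ ($I = 3 \left(-2\right) = -6$)
$g{\left(L,A \right)} = 5 + L$
$R{\left(V \right)} = -10$ ($R{\left(V \right)} = 2 \left(-5\right) = -10$)
$u{\left(m,B \right)} = - 3 B$ ($u{\left(m,B \right)} = - 4 B + B = - 3 B$)
$F = -37$ ($F = -7 - 10 \left(5 - 2\right) = -7 - 30 = -37$)
$\left(F + u{\left(12,5 \right)}\right) 116 = \left(-37 - 15\right) 116 = \left(-52\right) 116 = -6032$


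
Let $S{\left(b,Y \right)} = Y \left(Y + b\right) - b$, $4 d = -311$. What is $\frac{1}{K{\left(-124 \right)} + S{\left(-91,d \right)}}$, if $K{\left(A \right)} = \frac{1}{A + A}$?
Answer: $\frac{496}{6552809} \approx 7.5693 \cdot 10^{-5}$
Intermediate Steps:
$d = - \frac{311}{4}$ ($d = \frac{1}{4} \left(-311\right) = - \frac{311}{4} \approx -77.75$)
$K{\left(A \right)} = \frac{1}{2 A}$
$S{\left(b,Y \right)} = - b + Y \left(Y + b\right)$
$\frac{1}{K{\left(-124 \right)} + S{\left(-91,d \right)}} = \frac{1}{\frac{1}{2 \left(-124\right)} - \left(- \frac{28665}{4} - \frac{96721}{16}\right)} = \frac{1}{\frac{1}{2} \left(- \frac{1}{124}\right) + \left(\frac{96721}{16} + 91 + \frac{28301}{4}\right)} = \frac{1}{- \frac{1}{248} + \frac{211381}{16}} = \frac{1}{\frac{6552809}{496}} = \frac{496}{6552809}$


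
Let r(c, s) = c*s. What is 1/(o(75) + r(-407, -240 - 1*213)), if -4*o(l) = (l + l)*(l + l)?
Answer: 1/178746 ≈ 5.5945e-6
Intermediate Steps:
o(l) = -l**2 (o(l) = -(l + l)*(l + l)/4 = -2*l*2*l/4 = -l**2)
1/(o(75) + r(-407, -240 - 1*213)) = 1/(-1*75**2 - 407*(-240 - 1*213)) = 1/(-1*5625 - 407*(-240 - 213)) = 1/(-5625 - 407*(-453)) = 1/(-5625 + 184371) = 1/178746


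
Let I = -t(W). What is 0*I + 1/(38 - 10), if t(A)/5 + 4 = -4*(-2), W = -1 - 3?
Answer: 1/28 ≈ 0.035714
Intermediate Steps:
W = -4
t(A) = 20 (t(A) = -20 + 5*(-4*(-2)) = -20 + 5*8 = -20 + 40 = 20)
I = -20 (I = -1*20 = -20)
0*I + 1/(38 - 10) = 0*(-20) + 1/(38 - 10) = 0 + 1/28 = 1/28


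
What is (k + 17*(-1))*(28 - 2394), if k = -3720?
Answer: 8841742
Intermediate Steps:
(k + 17*(-1))*(28 - 2394) = (-3720 + 17*(-1))*(28 - 2394) = (-3720 - 17)*(-2366) = -3737*(-2366) = 8841742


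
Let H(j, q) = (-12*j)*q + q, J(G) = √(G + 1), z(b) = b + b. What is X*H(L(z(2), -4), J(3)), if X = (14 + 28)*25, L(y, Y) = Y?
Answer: 102900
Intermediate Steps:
z(b) = 2*b
J(G) = √(1 + G)
H(j, q) = q - 12*j*q (H(j, q) = -12*j*q + q = q - 12*j*q)
X = 1050 (X = 42*25 = 1050)
X*H(L(z(2), -4), J(3)) = 1050*(√(1 + 3)*(1 - 12*(-4))) = 1050*(√4*(1 + 48)) = 1050*(2*49) = 1050*98 = 102900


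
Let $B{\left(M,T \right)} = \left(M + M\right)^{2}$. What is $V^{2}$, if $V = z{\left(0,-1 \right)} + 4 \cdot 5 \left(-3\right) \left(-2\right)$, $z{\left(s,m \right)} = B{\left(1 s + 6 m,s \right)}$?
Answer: $69696$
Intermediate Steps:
$B{\left(M,T \right)} = 4 M^{2}$ ($B{\left(M,T \right)} = \left(2 M\right)^{2} = 4 M^{2}$)
$z{\left(s,m \right)} = 4 \left(s + 6 m\right)^{2}$ ($z{\left(s,m \right)} = 4 \left(1 s + 6 m\right)^{2} = 4 \left(s + 6 m\right)^{2}$)
$V = 264$ ($V = 4 \left(0 + 6 \left(-1\right)\right)^{2} + 4 \cdot 5 \left(-3\right) \left(-2\right) = 4 \left(0 - 6\right)^{2} + 4 \left(\left(-15\right) \left(-2\right)\right) = 4 \left(-6\right)^{2} + 4 \cdot 30 = 4 \cdot 36 + 120 = 144 + 120 = 264$)
$V^{2} = 264^{2} = 69696$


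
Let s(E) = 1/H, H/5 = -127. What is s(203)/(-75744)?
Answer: 1/48097440 ≈ 2.0791e-8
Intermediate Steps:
H = -635 (H = 5*(-127) = -635)
s(E) = -1/635 (s(E) = 1/(-635) = -1/635)
s(203)/(-75744) = -1/635/(-75744) = -1/635*(-1/75744) = 1/48097440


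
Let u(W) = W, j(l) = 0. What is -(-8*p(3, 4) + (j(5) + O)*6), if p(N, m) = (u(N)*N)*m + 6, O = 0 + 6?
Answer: 300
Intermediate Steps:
O = 6
p(N, m) = 6 + m*N² (p(N, m) = (N*N)*m + 6 = N²*m + 6 = m*N² + 6 = 6 + m*N²)
-(-8*p(3, 4) + (j(5) + O)*6) = -(-8*(6 + 4*3²) + (0 + 6)*6) = -(-8*(6 + 4*9) + 6*6) = -(-8*(6 + 36) + 36) = -(-8*42 + 36) = -(-336 + 36) = -1*(-300) = 300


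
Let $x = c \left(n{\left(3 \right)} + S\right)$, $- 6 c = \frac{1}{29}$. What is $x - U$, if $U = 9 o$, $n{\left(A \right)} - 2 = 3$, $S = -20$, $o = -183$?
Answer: $\frac{95531}{58} \approx 1647.1$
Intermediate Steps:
$c = - \frac{1}{174}$ ($c = - \frac{1}{6 \cdot 29} = \left(- \frac{1}{6}\right) \frac{1}{29} = - \frac{1}{174} \approx -0.0057471$)
$n{\left(A \right)} = 5$ ($n{\left(A \right)} = 2 + 3 = 5$)
$U = -1647$ ($U = 9 \left(-183\right) = -1647$)
$x = \frac{5}{58}$ ($x = - \frac{5 - 20}{174} = \left(- \frac{1}{174}\right) \left(-15\right) = \frac{5}{58} \approx 0.086207$)
$x - U = \frac{5}{58} - -1647 = \frac{5}{58} + 1647 = \frac{95531}{58}$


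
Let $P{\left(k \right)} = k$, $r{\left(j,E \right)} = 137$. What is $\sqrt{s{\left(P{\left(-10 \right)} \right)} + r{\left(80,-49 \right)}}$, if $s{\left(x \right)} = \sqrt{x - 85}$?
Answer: $\sqrt{137 + i \sqrt{95}} \approx 11.712 + 0.4161 i$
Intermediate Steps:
$s{\left(x \right)} = \sqrt{-85 + x}$
$\sqrt{s{\left(P{\left(-10 \right)} \right)} + r{\left(80,-49 \right)}} = \sqrt{\sqrt{-85 - 10} + 137} = \sqrt{\sqrt{-95} + 137} = \sqrt{i \sqrt{95} + 137} = \sqrt{137 + i \sqrt{95}}$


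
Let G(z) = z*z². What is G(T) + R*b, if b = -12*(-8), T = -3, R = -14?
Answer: -1371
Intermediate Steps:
G(z) = z³
b = 96
G(T) + R*b = (-3)³ - 14*96 = -27 - 1344 = -1371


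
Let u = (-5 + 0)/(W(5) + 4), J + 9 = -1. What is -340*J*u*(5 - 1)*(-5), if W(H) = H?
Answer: 340000/9 ≈ 37778.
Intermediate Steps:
J = -10 (J = -9 - 1 = -10)
u = -5/9 (u = (-5 + 0)/(5 + 4) = -5/9 ≈ -0.55556)
-340*J*u*(5 - 1)*(-5) = -340*(-10*(-5/9))*(5 - 1)*(-5) = -17000*4*(-5)/9 = -17000*(-20)/9 = -340*(-1000/9) = 340000/9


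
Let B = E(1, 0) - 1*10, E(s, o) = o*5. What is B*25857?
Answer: -258570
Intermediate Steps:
E(s, o) = 5*o
B = -10 (B = 5*0 - 1*10 = 0 - 10 = -10)
B*25857 = -10*25857 = -258570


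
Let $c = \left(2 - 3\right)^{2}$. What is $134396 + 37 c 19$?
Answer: $135099$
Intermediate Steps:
$c = 1$ ($c = \left(-1\right)^{2} = 1$)
$134396 + 37 c 19 = 134396 + 37 \cdot 1 \cdot 19 = 134396 + 37 \cdot 19 = 134396 + 703 = 135099$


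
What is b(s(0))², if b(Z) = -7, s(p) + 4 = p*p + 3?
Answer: 49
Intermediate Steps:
s(p) = -1 + p² (s(p) = -4 + (p*p + 3) = -4 + (p² + 3) = -4 + (3 + p²) = -1 + p²)
b(s(0))² = (-7)² = 49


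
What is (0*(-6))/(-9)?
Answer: 0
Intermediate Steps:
(0*(-6))/(-9) = 0*(-⅑) = 0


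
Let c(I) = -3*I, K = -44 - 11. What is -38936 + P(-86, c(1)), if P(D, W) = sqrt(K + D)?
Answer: -38936 + I*sqrt(141) ≈ -38936.0 + 11.874*I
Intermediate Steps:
K = -55
P(D, W) = sqrt(-55 + D)
-38936 + P(-86, c(1)) = -38936 + sqrt(-55 - 86) = -38936 + sqrt(-141) = -38936 + I*sqrt(141)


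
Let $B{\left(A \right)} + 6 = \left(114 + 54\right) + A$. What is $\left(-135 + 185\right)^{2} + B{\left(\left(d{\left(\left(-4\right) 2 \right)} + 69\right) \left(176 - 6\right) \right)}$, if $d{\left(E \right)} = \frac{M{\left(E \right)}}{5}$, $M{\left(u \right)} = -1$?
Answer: $14358$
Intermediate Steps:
$d{\left(E \right)} = - \frac{1}{5}$
$B{\left(A \right)} = 162 + A$ ($B{\left(A \right)} = -6 + \left(\left(114 + 54\right) + A\right) = -6 + \left(168 + A\right) = 162 + A$)
$\left(-135 + 185\right)^{2} + B{\left(\left(d{\left(\left(-4\right) 2 \right)} + 69\right) \left(176 - 6\right) \right)} = \left(-135 + 185\right)^{2} + \left(162 + \left(- \frac{1}{5} + 69\right) \left(176 - 6\right)\right) = 50^{2} + \left(162 + \frac{344}{5} \cdot 170\right) = 2500 + \left(162 + 11696\right) = 2500 + 11858 = 14358$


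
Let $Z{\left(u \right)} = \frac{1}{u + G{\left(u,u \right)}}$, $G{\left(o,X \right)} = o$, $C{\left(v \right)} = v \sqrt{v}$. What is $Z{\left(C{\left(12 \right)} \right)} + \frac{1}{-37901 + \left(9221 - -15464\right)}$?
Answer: $- \frac{1}{13216} + \frac{\sqrt{3}}{144} \approx 0.011952$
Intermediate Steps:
$C{\left(v \right)} = v^{\frac{3}{2}}$
$Z{\left(u \right)} = \frac{1}{2 u}$ ($Z{\left(u \right)} = \frac{1}{u + u} = \frac{1}{2 u}$)
$Z{\left(C{\left(12 \right)} \right)} + \frac{1}{-37901 + \left(9221 - -15464\right)} = \frac{1}{2 \cdot 12^{\frac{3}{2}}} + \frac{1}{-37901 + \left(9221 - -15464\right)} = \frac{1}{2 \cdot 24 \sqrt{3}} + \frac{1}{-37901 + \left(9221 + 15464\right)} = \frac{\frac{1}{72} \sqrt{3}}{2} + \frac{1}{-37901 + 24685} = \frac{\sqrt{3}}{144} + \frac{1}{-13216} = \frac{\sqrt{3}}{144} - \frac{1}{13216} = - \frac{1}{13216} + \frac{\sqrt{3}}{144}$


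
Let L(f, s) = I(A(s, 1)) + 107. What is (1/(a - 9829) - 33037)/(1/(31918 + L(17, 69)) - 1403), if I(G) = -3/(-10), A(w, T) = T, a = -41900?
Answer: 182434360445474/7747537665607 ≈ 23.547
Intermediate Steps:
I(G) = 3/10 (I(G) = -3*(-⅒) = 3/10)
L(f, s) = 1073/10 (L(f, s) = 3/10 + 107 = 1073/10)
(1/(a - 9829) - 33037)/(1/(31918 + L(17, 69)) - 1403) = (1/(-41900 - 9829) - 33037)/(1/(31918 + 1073/10) - 1403) = (1/(-51729) - 33037)/(1/(320253/10) - 1403) = (-1/51729 - 33037)/(10/320253 - 1403) = -1708970974/(51729*(-449314949/320253)) = -1708970974/51729*(-320253/449314949) = 182434360445474/7747537665607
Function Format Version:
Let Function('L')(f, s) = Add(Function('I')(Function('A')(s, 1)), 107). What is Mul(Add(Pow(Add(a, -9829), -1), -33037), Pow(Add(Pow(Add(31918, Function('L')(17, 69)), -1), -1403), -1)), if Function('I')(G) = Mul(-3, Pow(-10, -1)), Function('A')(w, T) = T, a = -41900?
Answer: Rational(182434360445474, 7747537665607) ≈ 23.547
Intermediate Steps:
Function('I')(G) = Rational(3, 10) (Function('I')(G) = Mul(-3, Rational(-1, 10)) = Rational(3, 10))
Function('L')(f, s) = Rational(1073, 10) (Function('L')(f, s) = Add(Rational(3, 10), 107) = Rational(1073, 10))
Mul(Add(Pow(Add(a, -9829), -1), -33037), Pow(Add(Pow(Add(31918, Function('L')(17, 69)), -1), -1403), -1)) = Mul(Add(Pow(Add(-41900, -9829), -1), -33037), Pow(Add(Pow(Add(31918, Rational(1073, 10)), -1), -1403), -1)) = Mul(Add(Pow(-51729, -1), -33037), Pow(Add(Pow(Rational(320253, 10), -1), -1403), -1)) = Mul(Add(Rational(-1, 51729), -33037), Pow(Add(Rational(10, 320253), -1403), -1)) = Mul(Rational(-1708970974, 51729), Pow(Rational(-449314949, 320253), -1)) = Mul(Rational(-1708970974, 51729), Rational(-320253, 449314949)) = Rational(182434360445474, 7747537665607)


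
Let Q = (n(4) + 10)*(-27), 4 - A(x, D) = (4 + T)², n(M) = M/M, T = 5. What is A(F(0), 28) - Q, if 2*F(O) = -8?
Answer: 220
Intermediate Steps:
F(O) = -4 (F(O) = (½)*(-8) = -4)
n(M) = 1
A(x, D) = -77 (A(x, D) = 4 - (4 + 5)² = 4 - 1*9² = 4 - 1*81 = 4 - 81 = -77)
Q = -297 (Q = (1 + 10)*(-27) = 11*(-27) = -297)
A(F(0), 28) - Q = -77 - 1*(-297) = -77 + 297 = 220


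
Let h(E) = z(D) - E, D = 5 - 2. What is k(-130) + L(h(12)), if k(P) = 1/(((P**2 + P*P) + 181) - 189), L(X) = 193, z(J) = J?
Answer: 6521857/33792 ≈ 193.00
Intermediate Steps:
D = 3
h(E) = 3 - E
k(P) = 1/(-8 + 2*P**2) (k(P) = 1/(((P**2 + P**2) + 181) - 189) = 1/((2*P**2 + 181) - 189) = 1/((181 + 2*P**2) - 189) = 1/(-8 + 2*P**2))
k(-130) + L(h(12)) = 1/(2*(-4 + (-130)**2)) + 193 = 1/(2*(-4 + 16900)) + 193 = (1/2)/16896 + 193 = (1/2)*(1/16896) + 193 = 1/33792 + 193 = 6521857/33792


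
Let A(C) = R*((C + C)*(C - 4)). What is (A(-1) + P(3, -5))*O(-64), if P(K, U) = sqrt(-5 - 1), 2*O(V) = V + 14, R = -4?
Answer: 1000 - 25*I*sqrt(6) ≈ 1000.0 - 61.237*I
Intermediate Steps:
O(V) = 7 + V/2 (O(V) = (V + 14)/2 = (14 + V)/2 = 7 + V/2)
P(K, U) = I*sqrt(6) (P(K, U) = sqrt(-6) = I*sqrt(6))
A(C) = -8*C*(-4 + C) (A(C) = -4*(C + C)*(C - 4) = -4*2*C*(-4 + C) = -8*C*(-4 + C))
(A(-1) + P(3, -5))*O(-64) = (8*(-1)*(4 - 1*(-1)) + I*sqrt(6))*(7 + (1/2)*(-64)) = (8*(-1)*(4 + 1) + I*sqrt(6))*(7 - 32) = (8*(-1)*5 + I*sqrt(6))*(-25) = (-40 + I*sqrt(6))*(-25) = 1000 - 25*I*sqrt(6)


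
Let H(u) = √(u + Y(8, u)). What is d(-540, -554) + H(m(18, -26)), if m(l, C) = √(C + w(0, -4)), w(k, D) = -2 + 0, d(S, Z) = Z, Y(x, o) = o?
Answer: -554 + 2*7^(¼)*√I ≈ -551.7 + 2.3003*I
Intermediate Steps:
w(k, D) = -2
m(l, C) = √(-2 + C) (m(l, C) = √(C - 2) = √(-2 + C))
H(u) = √2*√u (H(u) = √(u + u) = √(2*u) = √2*√u)
d(-540, -554) + H(m(18, -26)) = -554 + √2*√(√(-2 - 26)) = -554 + √2*√(√(-28)) = -554 + √2*√(2*I*√7) = -554 + √2*(√2*7^(¼)*√I) = -554 + 2*7^(¼)*√I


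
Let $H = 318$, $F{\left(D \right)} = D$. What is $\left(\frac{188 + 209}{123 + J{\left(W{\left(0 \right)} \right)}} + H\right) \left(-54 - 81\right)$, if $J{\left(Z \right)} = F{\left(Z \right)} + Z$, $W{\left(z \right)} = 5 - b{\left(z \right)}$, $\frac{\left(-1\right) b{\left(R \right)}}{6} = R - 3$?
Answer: $- \frac{4217805}{97} \approx -43483.0$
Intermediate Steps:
$b{\left(R \right)} = 18 - 6 R$ ($b{\left(R \right)} = - 6 \left(R - 3\right) = - 6 \left(-3 + R\right) = 18 - 6 R$)
$W{\left(z \right)} = -13 + 6 z$ ($W{\left(z \right)} = 5 - \left(18 - 6 z\right) = 5 + \left(-18 + 6 z\right) = -13 + 6 z$)
$J{\left(Z \right)} = 2 Z$ ($J{\left(Z \right)} = Z + Z = 2 Z$)
$\left(\frac{188 + 209}{123 + J{\left(W{\left(0 \right)} \right)}} + H\right) \left(-54 - 81\right) = \left(\frac{188 + 209}{123 + 2 \left(-13 + 6 \cdot 0\right)} + 318\right) \left(-54 - 81\right) = \left(\frac{397}{123 + 2 \left(-13 + 0\right)} + 318\right) \left(-135\right) = \left(\frac{397}{123 + 2 \left(-13\right)} + 318\right) \left(-135\right) = \left(\frac{397}{123 - 26} + 318\right) \left(-135\right) = \left(\frac{397}{97} + 318\right) \left(-135\right) = \frac{31243}{97} \left(-135\right) = - \frac{4217805}{97}$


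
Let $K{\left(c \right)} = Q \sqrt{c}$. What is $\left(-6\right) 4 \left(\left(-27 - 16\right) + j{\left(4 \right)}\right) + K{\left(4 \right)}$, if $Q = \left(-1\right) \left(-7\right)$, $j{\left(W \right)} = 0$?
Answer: $1046$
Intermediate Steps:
$Q = 7$
$K{\left(c \right)} = 7 \sqrt{c}$
$\left(-6\right) 4 \left(\left(-27 - 16\right) + j{\left(4 \right)}\right) + K{\left(4 \right)} = \left(-6\right) 4 \left(\left(-27 - 16\right) + 0\right) + 7 \sqrt{4} = - 24 \left(-43 + 0\right) + 7 \cdot 2 = \left(-24\right) \left(-43\right) + 14 = 1032 + 14 = 1046$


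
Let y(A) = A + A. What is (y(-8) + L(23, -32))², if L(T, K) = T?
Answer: 49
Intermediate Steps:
y(A) = 2*A
(y(-8) + L(23, -32))² = (2*(-8) + 23)² = (-16 + 23)² = 7² = 49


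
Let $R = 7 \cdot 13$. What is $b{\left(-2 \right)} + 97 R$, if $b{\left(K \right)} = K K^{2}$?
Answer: $8819$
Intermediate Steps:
$R = 91$
$b{\left(K \right)} = K^{3}$
$b{\left(-2 \right)} + 97 R = \left(-2\right)^{3} + 97 \cdot 91 = -8 + 8827 = 8819$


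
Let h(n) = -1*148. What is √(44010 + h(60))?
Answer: √43862 ≈ 209.43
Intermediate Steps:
h(n) = -148
√(44010 + h(60)) = √(44010 - 148) = √43862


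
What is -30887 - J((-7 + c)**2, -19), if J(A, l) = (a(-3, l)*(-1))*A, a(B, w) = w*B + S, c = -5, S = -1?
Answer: -22823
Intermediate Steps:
a(B, w) = -1 + B*w (a(B, w) = w*B - 1 = B*w - 1 = -1 + B*w)
J(A, l) = A*(1 + 3*l) (J(A, l) = ((-1 - 3*l)*(-1))*A = (1 + 3*l)*A = A*(1 + 3*l))
-30887 - J((-7 + c)**2, -19) = -30887 - (-7 - 5)**2*(1 + 3*(-19)) = -30887 - (-12)**2*(1 - 57) = -30887 - 144*(-56) = -30887 - 1*(-8064) = -30887 + 8064 = -22823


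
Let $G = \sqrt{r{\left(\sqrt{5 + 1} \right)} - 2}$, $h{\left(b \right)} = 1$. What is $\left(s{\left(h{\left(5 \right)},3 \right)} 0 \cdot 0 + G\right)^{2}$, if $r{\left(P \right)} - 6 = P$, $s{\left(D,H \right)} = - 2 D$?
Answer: $4 + \sqrt{6} \approx 6.4495$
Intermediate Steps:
$r{\left(P \right)} = 6 + P$
$G = \sqrt{4 + \sqrt{6}}$ ($G = \sqrt{\left(6 + \sqrt{5 + 1}\right) - 2} = \sqrt{\left(6 + \sqrt{6}\right) - 2} = \sqrt{4 + \sqrt{6}} \approx 2.5396$)
$\left(s{\left(h{\left(5 \right)},3 \right)} 0 \cdot 0 + G\right)^{2} = \left(\left(-2\right) 1 \cdot 0 \cdot 0 + \sqrt{4 + \sqrt{6}}\right)^{2} = \left(\left(-2\right) 0 \cdot 0 + \sqrt{4 + \sqrt{6}}\right)^{2} = \left(0 \cdot 0 + \sqrt{4 + \sqrt{6}}\right)^{2} = \left(0 + \sqrt{4 + \sqrt{6}}\right)^{2} = \left(\sqrt{4 + \sqrt{6}}\right)^{2} = 4 + \sqrt{6}$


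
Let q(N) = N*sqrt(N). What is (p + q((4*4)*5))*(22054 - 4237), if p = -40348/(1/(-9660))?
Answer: 6944383852560 + 5701440*sqrt(5) ≈ 6.9444e+12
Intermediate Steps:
q(N) = N**(3/2)
p = 389761680 (p = -40348/(-1/9660) = -40348*(-9660) = 389761680)
(p + q((4*4)*5))*(22054 - 4237) = (389761680 + ((4*4)*5)**(3/2))*(22054 - 4237) = (389761680 + (16*5)**(3/2))*17817 = (389761680 + 80**(3/2))*17817 = (389761680 + 320*sqrt(5))*17817 = 6944383852560 + 5701440*sqrt(5)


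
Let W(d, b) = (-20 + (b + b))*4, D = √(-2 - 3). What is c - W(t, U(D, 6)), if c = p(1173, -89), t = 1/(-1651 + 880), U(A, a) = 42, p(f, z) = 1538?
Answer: 1282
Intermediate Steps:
D = I*√5 (D = √(-5) = I*√5 ≈ 2.2361*I)
t = -1/771 (t = 1/(-771) = -1/771 ≈ -0.0012970)
W(d, b) = -80 + 8*b (W(d, b) = (-20 + 2*b)*4 = -80 + 8*b)
c = 1538
c - W(t, U(D, 6)) = 1538 - (-80 + 8*42) = 1538 - (-80 + 336) = 1538 - 1*256 = 1538 - 256 = 1282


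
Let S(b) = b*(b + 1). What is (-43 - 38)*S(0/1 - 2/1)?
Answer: -162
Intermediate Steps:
S(b) = b*(1 + b)
(-43 - 38)*S(0/1 - 2/1) = (-43 - 38)*((0/1 - 2/1)*(1 + (0/1 - 2/1))) = -81*(0*1 - 2*1)*(1 + (0*1 - 2*1)) = -81*(0 - 2)*(1 + (0 - 2)) = -(-162)*(1 - 2) = -(-162)*(-1) = -81*2 = -162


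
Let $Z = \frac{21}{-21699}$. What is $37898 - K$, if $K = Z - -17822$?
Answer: $\frac{145209715}{7233} \approx 20076.0$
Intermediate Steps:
$Z = - \frac{7}{7233}$ ($Z = 21 \left(- \frac{1}{21699}\right) = - \frac{7}{7233} \approx -0.00096779$)
$K = \frac{128906519}{7233}$ ($K = - \frac{7}{7233} - -17822 = - \frac{7}{7233} + 17822 = \frac{128906519}{7233} \approx 17822.0$)
$37898 - K = 37898 - \frac{128906519}{7233} = \frac{145209715}{7233}$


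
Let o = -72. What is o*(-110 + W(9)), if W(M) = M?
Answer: 7272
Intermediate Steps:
o*(-110 + W(9)) = -72*(-110 + 9) = -72*(-101) = 7272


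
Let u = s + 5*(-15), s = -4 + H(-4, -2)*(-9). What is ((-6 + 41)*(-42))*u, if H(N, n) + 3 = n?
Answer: 49980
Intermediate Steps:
H(N, n) = -3 + n
s = 41 (s = -4 + (-3 - 2)*(-9) = -4 - 5*(-9) = -4 + 45 = 41)
u = -34 (u = 41 + 5*(-15) = 41 - 75 = -34)
((-6 + 41)*(-42))*u = ((-6 + 41)*(-42))*(-34) = (35*(-42))*(-34) = -1470*(-34) = 49980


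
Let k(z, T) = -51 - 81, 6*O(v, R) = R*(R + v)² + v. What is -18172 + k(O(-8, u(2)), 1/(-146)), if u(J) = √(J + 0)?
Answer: -18304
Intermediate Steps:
u(J) = √J
O(v, R) = v/6 + R*(R + v)²/6 (O(v, R) = (R*(R + v)² + v)/6 = (v + R*(R + v)²)/6 = v/6 + R*(R + v)²/6)
k(z, T) = -132
-18172 + k(O(-8, u(2)), 1/(-146)) = -18172 - 132 = -18304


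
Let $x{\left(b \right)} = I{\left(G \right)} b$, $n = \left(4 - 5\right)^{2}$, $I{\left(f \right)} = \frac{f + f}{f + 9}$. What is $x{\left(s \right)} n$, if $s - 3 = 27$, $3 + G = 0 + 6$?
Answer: $15$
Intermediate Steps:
$G = 3$ ($G = -3 + \left(0 + 6\right) = -3 + 6 = 3$)
$I{\left(f \right)} = \frac{2 f}{9 + f}$
$s = 30$ ($s = 3 + 27 = 30$)
$n = 1$ ($n = \left(-1\right)^{2} = 1$)
$x{\left(b \right)} = \frac{b}{2}$ ($x{\left(b \right)} = 2 \cdot 3 \frac{1}{9 + 3} b = 2 \cdot 3 \cdot \frac{1}{12} b = \frac{b}{2}$)
$x{\left(s \right)} n = \frac{1}{2} \cdot 30 \cdot 1 = 15 \cdot 1 = 15$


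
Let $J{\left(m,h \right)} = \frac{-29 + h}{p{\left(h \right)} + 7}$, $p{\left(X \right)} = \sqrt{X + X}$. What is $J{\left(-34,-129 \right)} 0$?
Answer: $0$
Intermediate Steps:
$p{\left(X \right)} = \sqrt{2} \sqrt{X}$ ($p{\left(X \right)} = \sqrt{2 X} = \sqrt{2} \sqrt{X}$)
$J{\left(m,h \right)} = \frac{-29 + h}{7 + \sqrt{2} \sqrt{h}}$ ($J{\left(m,h \right)} = \frac{-29 + h}{\sqrt{2} \sqrt{h} + 7} = \frac{-29 + h}{7 + \sqrt{2} \sqrt{h}}$)
$J{\left(-34,-129 \right)} 0 = \frac{-29 - 129}{7 + \sqrt{2} \sqrt{-129}} \cdot 0 = \frac{1}{7 + \sqrt{2} i \sqrt{129}} \left(-158\right) 0 = \frac{1}{7 + i \sqrt{258}} \left(-158\right) 0 = - \frac{158}{7 + i \sqrt{258}} \cdot 0 = 0$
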